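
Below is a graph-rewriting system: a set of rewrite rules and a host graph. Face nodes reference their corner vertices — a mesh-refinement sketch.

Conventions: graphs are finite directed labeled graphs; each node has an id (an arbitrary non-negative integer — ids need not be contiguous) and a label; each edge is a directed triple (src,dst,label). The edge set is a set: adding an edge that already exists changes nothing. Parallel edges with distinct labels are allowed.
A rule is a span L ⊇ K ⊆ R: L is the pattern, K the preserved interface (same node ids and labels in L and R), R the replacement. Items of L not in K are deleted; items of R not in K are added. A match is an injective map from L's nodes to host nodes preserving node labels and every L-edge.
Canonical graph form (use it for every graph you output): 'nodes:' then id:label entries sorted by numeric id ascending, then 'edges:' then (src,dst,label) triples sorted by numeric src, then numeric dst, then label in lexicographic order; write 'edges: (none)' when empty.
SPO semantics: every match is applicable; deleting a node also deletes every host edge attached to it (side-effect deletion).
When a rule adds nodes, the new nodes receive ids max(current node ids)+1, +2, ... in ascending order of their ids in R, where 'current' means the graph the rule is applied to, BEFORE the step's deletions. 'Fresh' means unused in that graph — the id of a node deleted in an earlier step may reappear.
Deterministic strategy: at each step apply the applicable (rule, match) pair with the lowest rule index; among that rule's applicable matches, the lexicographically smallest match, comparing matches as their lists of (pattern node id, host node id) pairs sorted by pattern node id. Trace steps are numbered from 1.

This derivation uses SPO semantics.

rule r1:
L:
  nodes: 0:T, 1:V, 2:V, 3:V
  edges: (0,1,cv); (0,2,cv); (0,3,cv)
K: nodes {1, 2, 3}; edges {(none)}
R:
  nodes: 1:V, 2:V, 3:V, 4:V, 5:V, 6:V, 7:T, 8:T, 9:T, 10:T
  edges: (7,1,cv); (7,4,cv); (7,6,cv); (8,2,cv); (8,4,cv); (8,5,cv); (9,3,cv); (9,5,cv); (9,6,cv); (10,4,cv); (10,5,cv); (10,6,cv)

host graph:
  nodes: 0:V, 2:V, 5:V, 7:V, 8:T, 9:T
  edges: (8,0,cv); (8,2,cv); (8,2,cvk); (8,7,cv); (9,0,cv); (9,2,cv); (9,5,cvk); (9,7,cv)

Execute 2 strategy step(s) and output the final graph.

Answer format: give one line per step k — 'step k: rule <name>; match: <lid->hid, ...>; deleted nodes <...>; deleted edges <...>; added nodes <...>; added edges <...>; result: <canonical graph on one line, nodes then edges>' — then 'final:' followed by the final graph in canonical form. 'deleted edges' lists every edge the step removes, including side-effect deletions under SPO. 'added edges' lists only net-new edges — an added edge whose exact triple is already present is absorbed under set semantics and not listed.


step 1: rule r1; match: 0->8, 1->0, 2->2, 3->7; deleted nodes 8; deleted edges (8,0,cv); (8,2,cv); (8,2,cvk); (8,7,cv); added nodes 10, 11, 12, 13, 14, 15, 16; added edges (13,0,cv); (13,10,cv); (13,12,cv); (14,2,cv); (14,10,cv); (14,11,cv); (15,7,cv); (15,11,cv); (15,12,cv); (16,10,cv); (16,11,cv); (16,12,cv); result: nodes: 0:V, 2:V, 5:V, 7:V, 9:T, 10:V, 11:V, 12:V, 13:T, 14:T, 15:T, 16:T edges: (9,0,cv); (9,2,cv); (9,5,cvk); (9,7,cv); (13,0,cv); (13,10,cv); (13,12,cv); (14,2,cv); (14,10,cv); (14,11,cv); (15,7,cv); (15,11,cv); (15,12,cv); (16,10,cv); (16,11,cv); (16,12,cv)
step 2: rule r1; match: 0->9, 1->0, 2->2, 3->7; deleted nodes 9; deleted edges (9,0,cv); (9,2,cv); (9,5,cvk); (9,7,cv); added nodes 17, 18, 19, 20, 21, 22, 23; added edges (20,0,cv); (20,17,cv); (20,19,cv); (21,2,cv); (21,17,cv); (21,18,cv); (22,7,cv); (22,18,cv); (22,19,cv); (23,17,cv); (23,18,cv); (23,19,cv); result: nodes: 0:V, 2:V, 5:V, 7:V, 10:V, 11:V, 12:V, 13:T, 14:T, 15:T, 16:T, 17:V, 18:V, 19:V, 20:T, 21:T, 22:T, 23:T edges: (13,0,cv); (13,10,cv); (13,12,cv); (14,2,cv); (14,10,cv); (14,11,cv); (15,7,cv); (15,11,cv); (15,12,cv); (16,10,cv); (16,11,cv); (16,12,cv); (20,0,cv); (20,17,cv); (20,19,cv); (21,2,cv); (21,17,cv); (21,18,cv); (22,7,cv); (22,18,cv); (22,19,cv); (23,17,cv); (23,18,cv); (23,19,cv)
final:
nodes: 0:V, 2:V, 5:V, 7:V, 10:V, 11:V, 12:V, 13:T, 14:T, 15:T, 16:T, 17:V, 18:V, 19:V, 20:T, 21:T, 22:T, 23:T
edges: (13,0,cv); (13,10,cv); (13,12,cv); (14,2,cv); (14,10,cv); (14,11,cv); (15,7,cv); (15,11,cv); (15,12,cv); (16,10,cv); (16,11,cv); (16,12,cv); (20,0,cv); (20,17,cv); (20,19,cv); (21,2,cv); (21,17,cv); (21,18,cv); (22,7,cv); (22,18,cv); (22,19,cv); (23,17,cv); (23,18,cv); (23,19,cv)


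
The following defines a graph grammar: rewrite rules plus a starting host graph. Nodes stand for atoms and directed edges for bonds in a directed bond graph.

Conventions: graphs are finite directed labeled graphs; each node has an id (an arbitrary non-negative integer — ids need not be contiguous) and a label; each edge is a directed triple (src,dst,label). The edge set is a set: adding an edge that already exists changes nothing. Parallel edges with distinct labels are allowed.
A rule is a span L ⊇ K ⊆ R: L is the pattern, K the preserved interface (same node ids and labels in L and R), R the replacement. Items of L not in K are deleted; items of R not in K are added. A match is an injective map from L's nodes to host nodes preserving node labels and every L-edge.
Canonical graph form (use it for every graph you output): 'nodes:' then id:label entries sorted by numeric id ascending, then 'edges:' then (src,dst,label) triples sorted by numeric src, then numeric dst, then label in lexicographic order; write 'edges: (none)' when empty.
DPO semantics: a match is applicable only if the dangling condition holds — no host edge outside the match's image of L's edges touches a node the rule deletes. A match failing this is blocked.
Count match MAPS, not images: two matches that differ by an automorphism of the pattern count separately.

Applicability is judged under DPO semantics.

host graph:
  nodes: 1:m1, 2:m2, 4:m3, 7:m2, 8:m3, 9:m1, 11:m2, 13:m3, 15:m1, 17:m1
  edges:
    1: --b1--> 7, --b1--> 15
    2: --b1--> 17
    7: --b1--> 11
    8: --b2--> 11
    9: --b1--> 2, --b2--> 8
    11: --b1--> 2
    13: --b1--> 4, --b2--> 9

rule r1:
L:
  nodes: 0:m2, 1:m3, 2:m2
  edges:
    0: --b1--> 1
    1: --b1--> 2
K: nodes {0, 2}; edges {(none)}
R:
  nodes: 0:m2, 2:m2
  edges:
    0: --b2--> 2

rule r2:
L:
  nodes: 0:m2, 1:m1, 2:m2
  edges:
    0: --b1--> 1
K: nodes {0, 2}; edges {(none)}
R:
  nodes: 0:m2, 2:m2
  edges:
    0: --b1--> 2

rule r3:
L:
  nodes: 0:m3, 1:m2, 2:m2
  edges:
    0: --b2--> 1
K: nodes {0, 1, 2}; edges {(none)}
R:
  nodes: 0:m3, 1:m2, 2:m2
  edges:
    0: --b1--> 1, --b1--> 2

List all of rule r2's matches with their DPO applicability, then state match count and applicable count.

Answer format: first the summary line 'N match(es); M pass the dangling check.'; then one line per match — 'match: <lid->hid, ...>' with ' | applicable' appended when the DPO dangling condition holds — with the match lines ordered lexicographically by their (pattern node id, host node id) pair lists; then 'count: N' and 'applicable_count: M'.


2 match(es); 2 pass the dangling check.
match: 0->2, 1->17, 2->7 | applicable
match: 0->2, 1->17, 2->11 | applicable
count: 2
applicable_count: 2


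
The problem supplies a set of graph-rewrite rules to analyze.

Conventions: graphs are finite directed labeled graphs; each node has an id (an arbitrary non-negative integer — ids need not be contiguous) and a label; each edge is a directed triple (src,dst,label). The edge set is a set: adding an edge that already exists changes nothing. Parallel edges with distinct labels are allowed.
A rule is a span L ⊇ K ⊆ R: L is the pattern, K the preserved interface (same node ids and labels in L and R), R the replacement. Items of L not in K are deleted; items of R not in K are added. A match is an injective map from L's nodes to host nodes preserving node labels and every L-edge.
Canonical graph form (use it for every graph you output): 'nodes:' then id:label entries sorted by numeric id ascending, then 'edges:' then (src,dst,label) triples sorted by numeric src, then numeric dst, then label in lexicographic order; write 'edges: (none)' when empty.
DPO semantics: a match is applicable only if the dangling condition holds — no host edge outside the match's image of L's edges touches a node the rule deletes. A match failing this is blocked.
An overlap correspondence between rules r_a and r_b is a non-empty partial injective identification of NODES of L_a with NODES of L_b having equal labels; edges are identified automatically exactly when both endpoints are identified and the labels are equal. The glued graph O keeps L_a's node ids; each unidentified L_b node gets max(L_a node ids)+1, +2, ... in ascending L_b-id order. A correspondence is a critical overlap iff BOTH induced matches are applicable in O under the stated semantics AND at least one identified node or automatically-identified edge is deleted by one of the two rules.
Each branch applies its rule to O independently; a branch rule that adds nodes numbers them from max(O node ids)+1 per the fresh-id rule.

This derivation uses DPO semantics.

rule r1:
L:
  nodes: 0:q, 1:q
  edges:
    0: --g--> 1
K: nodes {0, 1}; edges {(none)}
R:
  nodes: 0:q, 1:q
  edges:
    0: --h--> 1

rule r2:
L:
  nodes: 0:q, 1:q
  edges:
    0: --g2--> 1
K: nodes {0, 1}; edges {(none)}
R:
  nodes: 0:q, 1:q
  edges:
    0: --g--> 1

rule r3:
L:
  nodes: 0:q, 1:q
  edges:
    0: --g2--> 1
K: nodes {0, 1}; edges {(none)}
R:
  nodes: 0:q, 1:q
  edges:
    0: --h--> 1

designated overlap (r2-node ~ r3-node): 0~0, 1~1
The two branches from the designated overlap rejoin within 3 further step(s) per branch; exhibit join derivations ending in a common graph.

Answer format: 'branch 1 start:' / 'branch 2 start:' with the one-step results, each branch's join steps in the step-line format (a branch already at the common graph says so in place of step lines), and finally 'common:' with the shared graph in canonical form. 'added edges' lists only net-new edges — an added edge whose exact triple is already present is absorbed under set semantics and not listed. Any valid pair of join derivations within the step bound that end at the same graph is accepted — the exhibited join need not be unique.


branch 1 start:
nodes: 0:q, 1:q
edges: (0,1,g)
branch 2 start:
nodes: 0:q, 1:q
edges: (0,1,h)
branch 1 step 1: rule r1; match: 0->0, 1->1; deleted nodes (none); deleted edges (0,1,g); added nodes (none); added edges (0,1,h); result: nodes: 0:q, 1:q edges: (0,1,h)
branch 2: already at the common graph (0 steps)
common:
nodes: 0:q, 1:q
edges: (0,1,h)


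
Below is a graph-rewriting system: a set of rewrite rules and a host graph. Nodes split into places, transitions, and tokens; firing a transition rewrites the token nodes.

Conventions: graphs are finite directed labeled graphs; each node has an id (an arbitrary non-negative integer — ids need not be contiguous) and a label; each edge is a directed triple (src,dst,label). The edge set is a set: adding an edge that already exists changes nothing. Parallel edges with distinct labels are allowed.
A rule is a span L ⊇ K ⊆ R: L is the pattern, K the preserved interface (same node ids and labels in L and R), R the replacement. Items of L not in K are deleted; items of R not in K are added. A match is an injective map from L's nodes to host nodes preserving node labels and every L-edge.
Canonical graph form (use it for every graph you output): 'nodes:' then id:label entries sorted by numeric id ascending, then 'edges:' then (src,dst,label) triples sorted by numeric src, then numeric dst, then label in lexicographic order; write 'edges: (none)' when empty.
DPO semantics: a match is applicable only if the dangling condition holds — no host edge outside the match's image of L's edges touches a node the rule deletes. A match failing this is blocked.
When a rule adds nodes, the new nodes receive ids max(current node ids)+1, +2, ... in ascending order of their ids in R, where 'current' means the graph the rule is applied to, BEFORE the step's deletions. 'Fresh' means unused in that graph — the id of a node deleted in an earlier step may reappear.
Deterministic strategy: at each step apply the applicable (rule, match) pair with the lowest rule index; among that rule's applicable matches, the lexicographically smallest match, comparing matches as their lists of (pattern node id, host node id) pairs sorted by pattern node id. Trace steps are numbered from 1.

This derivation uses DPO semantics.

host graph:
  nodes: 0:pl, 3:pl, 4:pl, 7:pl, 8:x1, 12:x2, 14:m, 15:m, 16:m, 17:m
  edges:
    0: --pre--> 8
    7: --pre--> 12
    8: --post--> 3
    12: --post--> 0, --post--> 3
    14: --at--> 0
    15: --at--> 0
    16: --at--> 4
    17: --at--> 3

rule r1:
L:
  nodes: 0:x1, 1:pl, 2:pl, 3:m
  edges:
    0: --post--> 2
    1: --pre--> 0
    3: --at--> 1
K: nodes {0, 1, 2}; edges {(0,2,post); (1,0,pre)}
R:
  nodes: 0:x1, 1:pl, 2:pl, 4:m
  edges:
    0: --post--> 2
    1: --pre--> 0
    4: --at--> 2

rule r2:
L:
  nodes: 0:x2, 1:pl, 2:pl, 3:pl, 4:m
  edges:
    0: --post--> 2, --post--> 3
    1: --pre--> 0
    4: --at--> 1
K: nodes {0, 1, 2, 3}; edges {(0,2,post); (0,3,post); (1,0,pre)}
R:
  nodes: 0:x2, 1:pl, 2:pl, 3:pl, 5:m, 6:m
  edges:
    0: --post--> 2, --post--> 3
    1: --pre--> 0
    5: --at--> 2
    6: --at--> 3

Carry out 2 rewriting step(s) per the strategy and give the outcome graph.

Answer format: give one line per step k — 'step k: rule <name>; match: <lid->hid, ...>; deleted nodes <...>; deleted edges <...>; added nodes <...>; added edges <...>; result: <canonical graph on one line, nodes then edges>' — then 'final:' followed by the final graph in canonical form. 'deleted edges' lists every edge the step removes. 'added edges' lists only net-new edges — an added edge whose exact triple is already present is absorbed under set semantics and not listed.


step 1: rule r1; match: 0->8, 1->0, 2->3, 3->14; deleted nodes 14; deleted edges (14,0,at); added nodes 18; added edges (18,3,at); result: nodes: 0:pl, 3:pl, 4:pl, 7:pl, 8:x1, 12:x2, 15:m, 16:m, 17:m, 18:m edges: (0,8,pre); (7,12,pre); (8,3,post); (12,0,post); (12,3,post); (15,0,at); (16,4,at); (17,3,at); (18,3,at)
step 2: rule r1; match: 0->8, 1->0, 2->3, 3->15; deleted nodes 15; deleted edges (15,0,at); added nodes 19; added edges (19,3,at); result: nodes: 0:pl, 3:pl, 4:pl, 7:pl, 8:x1, 12:x2, 16:m, 17:m, 18:m, 19:m edges: (0,8,pre); (7,12,pre); (8,3,post); (12,0,post); (12,3,post); (16,4,at); (17,3,at); (18,3,at); (19,3,at)
final:
nodes: 0:pl, 3:pl, 4:pl, 7:pl, 8:x1, 12:x2, 16:m, 17:m, 18:m, 19:m
edges: (0,8,pre); (7,12,pre); (8,3,post); (12,0,post); (12,3,post); (16,4,at); (17,3,at); (18,3,at); (19,3,at)


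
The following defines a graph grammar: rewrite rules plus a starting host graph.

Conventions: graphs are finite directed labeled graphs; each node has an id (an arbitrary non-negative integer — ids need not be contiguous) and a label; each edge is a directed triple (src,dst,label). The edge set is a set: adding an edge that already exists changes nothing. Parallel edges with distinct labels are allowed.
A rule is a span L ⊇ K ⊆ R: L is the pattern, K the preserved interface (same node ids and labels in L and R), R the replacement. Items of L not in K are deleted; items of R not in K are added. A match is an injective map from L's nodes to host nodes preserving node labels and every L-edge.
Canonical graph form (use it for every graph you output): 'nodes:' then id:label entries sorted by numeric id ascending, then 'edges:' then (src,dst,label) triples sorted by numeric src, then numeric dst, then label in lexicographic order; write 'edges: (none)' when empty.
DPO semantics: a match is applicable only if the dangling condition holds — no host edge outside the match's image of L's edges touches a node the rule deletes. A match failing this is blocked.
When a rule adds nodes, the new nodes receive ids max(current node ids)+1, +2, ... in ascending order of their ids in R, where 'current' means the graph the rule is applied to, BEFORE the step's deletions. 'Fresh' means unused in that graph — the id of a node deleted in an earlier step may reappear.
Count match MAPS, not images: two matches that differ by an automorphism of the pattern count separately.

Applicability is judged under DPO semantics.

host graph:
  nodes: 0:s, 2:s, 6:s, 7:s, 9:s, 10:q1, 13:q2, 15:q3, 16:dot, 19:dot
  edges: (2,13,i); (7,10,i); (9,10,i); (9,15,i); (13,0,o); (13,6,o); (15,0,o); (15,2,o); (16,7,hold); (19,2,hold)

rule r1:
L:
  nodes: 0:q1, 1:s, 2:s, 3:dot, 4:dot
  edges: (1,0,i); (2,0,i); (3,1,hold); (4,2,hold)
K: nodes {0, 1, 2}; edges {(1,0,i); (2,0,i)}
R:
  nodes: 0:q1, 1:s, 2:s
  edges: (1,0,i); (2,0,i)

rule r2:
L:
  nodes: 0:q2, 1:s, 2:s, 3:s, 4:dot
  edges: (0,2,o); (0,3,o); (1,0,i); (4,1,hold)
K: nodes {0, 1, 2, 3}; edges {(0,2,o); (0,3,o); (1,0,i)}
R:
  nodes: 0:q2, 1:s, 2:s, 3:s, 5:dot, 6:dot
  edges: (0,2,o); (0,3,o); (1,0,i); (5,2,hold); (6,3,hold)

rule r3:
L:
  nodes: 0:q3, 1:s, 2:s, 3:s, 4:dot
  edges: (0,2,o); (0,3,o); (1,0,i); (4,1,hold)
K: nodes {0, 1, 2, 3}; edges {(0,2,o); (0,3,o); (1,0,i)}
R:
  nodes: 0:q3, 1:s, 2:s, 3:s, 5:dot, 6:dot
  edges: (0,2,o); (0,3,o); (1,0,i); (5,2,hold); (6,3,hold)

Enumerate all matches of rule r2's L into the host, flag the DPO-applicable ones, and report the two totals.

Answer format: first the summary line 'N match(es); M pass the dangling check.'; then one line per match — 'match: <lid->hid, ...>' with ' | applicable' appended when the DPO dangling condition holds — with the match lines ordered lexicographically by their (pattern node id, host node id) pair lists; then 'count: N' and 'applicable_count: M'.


2 match(es); 2 pass the dangling check.
match: 0->13, 1->2, 2->0, 3->6, 4->19 | applicable
match: 0->13, 1->2, 2->6, 3->0, 4->19 | applicable
count: 2
applicable_count: 2


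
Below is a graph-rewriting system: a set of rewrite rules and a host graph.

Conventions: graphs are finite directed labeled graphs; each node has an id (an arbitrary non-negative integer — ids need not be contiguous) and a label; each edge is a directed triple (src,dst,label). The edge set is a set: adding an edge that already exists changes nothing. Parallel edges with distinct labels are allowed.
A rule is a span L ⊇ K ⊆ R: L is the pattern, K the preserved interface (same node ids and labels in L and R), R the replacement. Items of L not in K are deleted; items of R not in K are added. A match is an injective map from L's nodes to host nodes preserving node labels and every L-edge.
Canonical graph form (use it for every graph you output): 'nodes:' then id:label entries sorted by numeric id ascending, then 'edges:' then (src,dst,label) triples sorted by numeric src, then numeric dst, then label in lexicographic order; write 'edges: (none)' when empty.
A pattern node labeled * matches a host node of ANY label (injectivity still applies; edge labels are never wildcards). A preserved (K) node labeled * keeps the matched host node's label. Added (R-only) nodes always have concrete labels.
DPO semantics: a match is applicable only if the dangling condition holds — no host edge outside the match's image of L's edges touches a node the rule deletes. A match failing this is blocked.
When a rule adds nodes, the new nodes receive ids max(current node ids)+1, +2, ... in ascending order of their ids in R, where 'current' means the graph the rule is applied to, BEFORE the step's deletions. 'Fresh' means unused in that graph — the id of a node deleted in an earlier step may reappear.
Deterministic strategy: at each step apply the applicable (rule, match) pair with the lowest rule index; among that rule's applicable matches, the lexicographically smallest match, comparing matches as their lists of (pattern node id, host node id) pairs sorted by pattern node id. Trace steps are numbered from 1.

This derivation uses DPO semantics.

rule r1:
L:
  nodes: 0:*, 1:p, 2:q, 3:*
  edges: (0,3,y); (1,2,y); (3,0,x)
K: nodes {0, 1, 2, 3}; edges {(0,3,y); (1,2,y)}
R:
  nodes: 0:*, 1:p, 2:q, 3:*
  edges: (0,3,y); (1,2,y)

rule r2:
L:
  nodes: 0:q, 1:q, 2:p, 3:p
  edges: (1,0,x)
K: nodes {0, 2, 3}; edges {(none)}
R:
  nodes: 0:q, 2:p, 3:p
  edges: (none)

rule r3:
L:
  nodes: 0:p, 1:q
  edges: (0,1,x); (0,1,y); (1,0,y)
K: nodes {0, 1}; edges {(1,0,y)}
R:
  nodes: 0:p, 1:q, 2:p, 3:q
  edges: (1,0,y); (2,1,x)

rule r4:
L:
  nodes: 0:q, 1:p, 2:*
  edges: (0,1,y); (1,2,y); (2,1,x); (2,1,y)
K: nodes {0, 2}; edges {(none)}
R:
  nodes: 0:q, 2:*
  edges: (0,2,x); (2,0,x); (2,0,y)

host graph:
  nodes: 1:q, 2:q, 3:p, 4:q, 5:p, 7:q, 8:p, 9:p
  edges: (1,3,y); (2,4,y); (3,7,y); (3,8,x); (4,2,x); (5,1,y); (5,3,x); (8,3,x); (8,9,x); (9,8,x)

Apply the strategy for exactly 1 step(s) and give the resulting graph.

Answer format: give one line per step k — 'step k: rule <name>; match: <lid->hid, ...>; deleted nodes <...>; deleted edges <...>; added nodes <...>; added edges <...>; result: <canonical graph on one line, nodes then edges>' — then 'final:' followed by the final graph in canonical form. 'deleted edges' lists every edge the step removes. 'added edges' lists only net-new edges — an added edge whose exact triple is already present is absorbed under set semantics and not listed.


step 1: rule r1; match: 0->2, 1->3, 2->7, 3->4; deleted nodes (none); deleted edges (4,2,x); added nodes (none); added edges (none); result: nodes: 1:q, 2:q, 3:p, 4:q, 5:p, 7:q, 8:p, 9:p edges: (1,3,y); (2,4,y); (3,7,y); (3,8,x); (5,1,y); (5,3,x); (8,3,x); (8,9,x); (9,8,x)
final:
nodes: 1:q, 2:q, 3:p, 4:q, 5:p, 7:q, 8:p, 9:p
edges: (1,3,y); (2,4,y); (3,7,y); (3,8,x); (5,1,y); (5,3,x); (8,3,x); (8,9,x); (9,8,x)


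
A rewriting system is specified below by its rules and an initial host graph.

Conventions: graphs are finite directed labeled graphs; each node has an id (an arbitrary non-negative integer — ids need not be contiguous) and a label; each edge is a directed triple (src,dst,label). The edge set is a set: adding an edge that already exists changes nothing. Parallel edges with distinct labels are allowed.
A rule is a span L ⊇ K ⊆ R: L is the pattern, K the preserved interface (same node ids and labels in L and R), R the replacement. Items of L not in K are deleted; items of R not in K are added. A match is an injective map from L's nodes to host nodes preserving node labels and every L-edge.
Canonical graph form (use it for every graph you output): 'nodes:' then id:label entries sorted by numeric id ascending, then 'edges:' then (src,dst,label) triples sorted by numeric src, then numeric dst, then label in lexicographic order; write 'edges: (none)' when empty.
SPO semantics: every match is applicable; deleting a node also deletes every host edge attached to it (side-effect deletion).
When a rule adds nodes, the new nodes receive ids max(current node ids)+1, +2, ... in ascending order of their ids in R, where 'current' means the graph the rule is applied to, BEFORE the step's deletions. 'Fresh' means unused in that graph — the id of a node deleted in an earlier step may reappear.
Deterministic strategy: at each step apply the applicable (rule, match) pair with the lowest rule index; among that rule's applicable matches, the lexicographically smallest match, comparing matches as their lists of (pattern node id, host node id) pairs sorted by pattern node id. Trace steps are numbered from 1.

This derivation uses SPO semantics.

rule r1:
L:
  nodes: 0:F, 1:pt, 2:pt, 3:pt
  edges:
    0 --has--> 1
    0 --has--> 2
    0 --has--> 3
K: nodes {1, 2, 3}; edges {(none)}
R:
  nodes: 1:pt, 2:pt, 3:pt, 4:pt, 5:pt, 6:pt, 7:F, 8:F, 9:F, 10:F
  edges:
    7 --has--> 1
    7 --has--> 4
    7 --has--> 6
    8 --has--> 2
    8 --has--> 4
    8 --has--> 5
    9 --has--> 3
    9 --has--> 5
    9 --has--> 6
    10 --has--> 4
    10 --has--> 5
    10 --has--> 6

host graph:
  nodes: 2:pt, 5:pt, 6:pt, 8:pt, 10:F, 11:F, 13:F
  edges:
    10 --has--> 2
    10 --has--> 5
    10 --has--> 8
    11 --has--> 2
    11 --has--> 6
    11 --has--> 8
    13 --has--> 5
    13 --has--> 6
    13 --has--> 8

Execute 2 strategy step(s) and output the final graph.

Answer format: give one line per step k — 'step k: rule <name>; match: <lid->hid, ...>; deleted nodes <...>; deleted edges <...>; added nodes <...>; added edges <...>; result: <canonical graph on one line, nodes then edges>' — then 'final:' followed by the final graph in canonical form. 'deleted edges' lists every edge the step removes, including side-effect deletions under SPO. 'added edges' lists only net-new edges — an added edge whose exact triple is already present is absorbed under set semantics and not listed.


step 1: rule r1; match: 0->10, 1->2, 2->5, 3->8; deleted nodes 10; deleted edges (10,2,has); (10,5,has); (10,8,has); added nodes 14, 15, 16, 17, 18, 19, 20; added edges (17,2,has); (17,14,has); (17,16,has); (18,5,has); (18,14,has); (18,15,has); (19,8,has); (19,15,has); (19,16,has); (20,14,has); (20,15,has); (20,16,has); result: nodes: 2:pt, 5:pt, 6:pt, 8:pt, 11:F, 13:F, 14:pt, 15:pt, 16:pt, 17:F, 18:F, 19:F, 20:F edges: (11,2,has); (11,6,has); (11,8,has); (13,5,has); (13,6,has); (13,8,has); (17,2,has); (17,14,has); (17,16,has); (18,5,has); (18,14,has); (18,15,has); (19,8,has); (19,15,has); (19,16,has); (20,14,has); (20,15,has); (20,16,has)
step 2: rule r1; match: 0->11, 1->2, 2->6, 3->8; deleted nodes 11; deleted edges (11,2,has); (11,6,has); (11,8,has); added nodes 21, 22, 23, 24, 25, 26, 27; added edges (24,2,has); (24,21,has); (24,23,has); (25,6,has); (25,21,has); (25,22,has); (26,8,has); (26,22,has); (26,23,has); (27,21,has); (27,22,has); (27,23,has); result: nodes: 2:pt, 5:pt, 6:pt, 8:pt, 13:F, 14:pt, 15:pt, 16:pt, 17:F, 18:F, 19:F, 20:F, 21:pt, 22:pt, 23:pt, 24:F, 25:F, 26:F, 27:F edges: (13,5,has); (13,6,has); (13,8,has); (17,2,has); (17,14,has); (17,16,has); (18,5,has); (18,14,has); (18,15,has); (19,8,has); (19,15,has); (19,16,has); (20,14,has); (20,15,has); (20,16,has); (24,2,has); (24,21,has); (24,23,has); (25,6,has); (25,21,has); (25,22,has); (26,8,has); (26,22,has); (26,23,has); (27,21,has); (27,22,has); (27,23,has)
final:
nodes: 2:pt, 5:pt, 6:pt, 8:pt, 13:F, 14:pt, 15:pt, 16:pt, 17:F, 18:F, 19:F, 20:F, 21:pt, 22:pt, 23:pt, 24:F, 25:F, 26:F, 27:F
edges: (13,5,has); (13,6,has); (13,8,has); (17,2,has); (17,14,has); (17,16,has); (18,5,has); (18,14,has); (18,15,has); (19,8,has); (19,15,has); (19,16,has); (20,14,has); (20,15,has); (20,16,has); (24,2,has); (24,21,has); (24,23,has); (25,6,has); (25,21,has); (25,22,has); (26,8,has); (26,22,has); (26,23,has); (27,21,has); (27,22,has); (27,23,has)


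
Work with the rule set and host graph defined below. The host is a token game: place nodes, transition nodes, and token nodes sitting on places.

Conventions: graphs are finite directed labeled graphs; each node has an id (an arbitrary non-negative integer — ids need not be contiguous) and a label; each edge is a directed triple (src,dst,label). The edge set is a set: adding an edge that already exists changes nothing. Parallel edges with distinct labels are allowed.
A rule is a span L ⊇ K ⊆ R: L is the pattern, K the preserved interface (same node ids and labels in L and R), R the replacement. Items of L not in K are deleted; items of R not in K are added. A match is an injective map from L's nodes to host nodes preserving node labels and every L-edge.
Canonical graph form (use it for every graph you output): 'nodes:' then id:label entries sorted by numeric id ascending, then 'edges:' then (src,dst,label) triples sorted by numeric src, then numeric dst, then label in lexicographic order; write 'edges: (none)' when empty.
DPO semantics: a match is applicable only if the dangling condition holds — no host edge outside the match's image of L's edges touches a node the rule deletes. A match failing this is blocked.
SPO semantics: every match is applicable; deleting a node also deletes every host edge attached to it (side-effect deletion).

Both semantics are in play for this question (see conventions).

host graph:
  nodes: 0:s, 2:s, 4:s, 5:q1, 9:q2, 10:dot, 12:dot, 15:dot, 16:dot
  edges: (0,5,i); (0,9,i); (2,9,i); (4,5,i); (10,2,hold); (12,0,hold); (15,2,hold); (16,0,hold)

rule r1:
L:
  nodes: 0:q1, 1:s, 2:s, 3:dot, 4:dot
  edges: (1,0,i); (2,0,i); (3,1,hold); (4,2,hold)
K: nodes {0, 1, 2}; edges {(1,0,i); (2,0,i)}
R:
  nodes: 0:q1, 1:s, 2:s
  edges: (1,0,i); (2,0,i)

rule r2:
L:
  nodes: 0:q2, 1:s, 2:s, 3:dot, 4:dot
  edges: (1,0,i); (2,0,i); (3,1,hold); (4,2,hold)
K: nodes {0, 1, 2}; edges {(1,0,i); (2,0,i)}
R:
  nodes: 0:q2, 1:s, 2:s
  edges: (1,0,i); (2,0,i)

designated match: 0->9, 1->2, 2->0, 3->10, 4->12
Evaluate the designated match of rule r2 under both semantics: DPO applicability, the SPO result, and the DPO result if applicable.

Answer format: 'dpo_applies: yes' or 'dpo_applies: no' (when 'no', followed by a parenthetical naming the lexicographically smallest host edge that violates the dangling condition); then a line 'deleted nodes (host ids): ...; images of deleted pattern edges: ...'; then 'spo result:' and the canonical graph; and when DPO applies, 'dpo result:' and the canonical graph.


dpo_applies: yes
deleted nodes (host ids): 10, 12; images of deleted pattern edges: (10,2,hold); (12,0,hold)
spo result:
nodes: 0:s, 2:s, 4:s, 5:q1, 9:q2, 15:dot, 16:dot
edges: (0,5,i); (0,9,i); (2,9,i); (4,5,i); (15,2,hold); (16,0,hold)
dpo result:
nodes: 0:s, 2:s, 4:s, 5:q1, 9:q2, 15:dot, 16:dot
edges: (0,5,i); (0,9,i); (2,9,i); (4,5,i); (15,2,hold); (16,0,hold)


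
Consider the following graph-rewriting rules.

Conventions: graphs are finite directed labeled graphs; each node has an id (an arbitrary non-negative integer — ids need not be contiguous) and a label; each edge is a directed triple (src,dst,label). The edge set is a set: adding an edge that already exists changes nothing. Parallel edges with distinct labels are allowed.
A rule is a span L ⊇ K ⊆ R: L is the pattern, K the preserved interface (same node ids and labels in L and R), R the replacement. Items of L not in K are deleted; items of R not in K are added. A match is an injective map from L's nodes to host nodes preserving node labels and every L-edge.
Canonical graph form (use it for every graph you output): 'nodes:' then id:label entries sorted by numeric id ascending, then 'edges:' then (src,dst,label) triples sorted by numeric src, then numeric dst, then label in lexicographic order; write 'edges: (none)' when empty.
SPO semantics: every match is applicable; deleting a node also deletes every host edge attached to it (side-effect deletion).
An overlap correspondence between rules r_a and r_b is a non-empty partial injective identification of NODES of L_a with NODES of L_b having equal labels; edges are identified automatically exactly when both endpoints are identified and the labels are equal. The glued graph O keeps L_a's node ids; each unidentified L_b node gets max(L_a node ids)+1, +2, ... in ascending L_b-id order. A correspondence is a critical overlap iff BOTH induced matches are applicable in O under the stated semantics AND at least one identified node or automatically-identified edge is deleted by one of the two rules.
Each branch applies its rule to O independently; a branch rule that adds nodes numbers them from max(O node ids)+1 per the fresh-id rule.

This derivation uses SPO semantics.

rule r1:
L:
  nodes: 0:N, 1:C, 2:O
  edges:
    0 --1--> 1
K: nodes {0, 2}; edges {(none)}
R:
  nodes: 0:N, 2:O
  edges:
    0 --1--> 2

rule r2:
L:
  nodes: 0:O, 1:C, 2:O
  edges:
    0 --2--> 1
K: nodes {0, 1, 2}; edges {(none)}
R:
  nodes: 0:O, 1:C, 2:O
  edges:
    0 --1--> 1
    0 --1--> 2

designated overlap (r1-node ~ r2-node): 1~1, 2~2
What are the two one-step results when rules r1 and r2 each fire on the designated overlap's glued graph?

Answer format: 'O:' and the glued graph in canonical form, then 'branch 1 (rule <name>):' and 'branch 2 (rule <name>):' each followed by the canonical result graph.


O:
nodes: 0:N, 1:C, 2:O, 3:O
edges: (0,1,1); (3,1,2)
branch 1 (rule r1):
nodes: 0:N, 2:O, 3:O
edges: (0,2,1)
branch 2 (rule r2):
nodes: 0:N, 1:C, 2:O, 3:O
edges: (0,1,1); (3,1,1); (3,2,1)


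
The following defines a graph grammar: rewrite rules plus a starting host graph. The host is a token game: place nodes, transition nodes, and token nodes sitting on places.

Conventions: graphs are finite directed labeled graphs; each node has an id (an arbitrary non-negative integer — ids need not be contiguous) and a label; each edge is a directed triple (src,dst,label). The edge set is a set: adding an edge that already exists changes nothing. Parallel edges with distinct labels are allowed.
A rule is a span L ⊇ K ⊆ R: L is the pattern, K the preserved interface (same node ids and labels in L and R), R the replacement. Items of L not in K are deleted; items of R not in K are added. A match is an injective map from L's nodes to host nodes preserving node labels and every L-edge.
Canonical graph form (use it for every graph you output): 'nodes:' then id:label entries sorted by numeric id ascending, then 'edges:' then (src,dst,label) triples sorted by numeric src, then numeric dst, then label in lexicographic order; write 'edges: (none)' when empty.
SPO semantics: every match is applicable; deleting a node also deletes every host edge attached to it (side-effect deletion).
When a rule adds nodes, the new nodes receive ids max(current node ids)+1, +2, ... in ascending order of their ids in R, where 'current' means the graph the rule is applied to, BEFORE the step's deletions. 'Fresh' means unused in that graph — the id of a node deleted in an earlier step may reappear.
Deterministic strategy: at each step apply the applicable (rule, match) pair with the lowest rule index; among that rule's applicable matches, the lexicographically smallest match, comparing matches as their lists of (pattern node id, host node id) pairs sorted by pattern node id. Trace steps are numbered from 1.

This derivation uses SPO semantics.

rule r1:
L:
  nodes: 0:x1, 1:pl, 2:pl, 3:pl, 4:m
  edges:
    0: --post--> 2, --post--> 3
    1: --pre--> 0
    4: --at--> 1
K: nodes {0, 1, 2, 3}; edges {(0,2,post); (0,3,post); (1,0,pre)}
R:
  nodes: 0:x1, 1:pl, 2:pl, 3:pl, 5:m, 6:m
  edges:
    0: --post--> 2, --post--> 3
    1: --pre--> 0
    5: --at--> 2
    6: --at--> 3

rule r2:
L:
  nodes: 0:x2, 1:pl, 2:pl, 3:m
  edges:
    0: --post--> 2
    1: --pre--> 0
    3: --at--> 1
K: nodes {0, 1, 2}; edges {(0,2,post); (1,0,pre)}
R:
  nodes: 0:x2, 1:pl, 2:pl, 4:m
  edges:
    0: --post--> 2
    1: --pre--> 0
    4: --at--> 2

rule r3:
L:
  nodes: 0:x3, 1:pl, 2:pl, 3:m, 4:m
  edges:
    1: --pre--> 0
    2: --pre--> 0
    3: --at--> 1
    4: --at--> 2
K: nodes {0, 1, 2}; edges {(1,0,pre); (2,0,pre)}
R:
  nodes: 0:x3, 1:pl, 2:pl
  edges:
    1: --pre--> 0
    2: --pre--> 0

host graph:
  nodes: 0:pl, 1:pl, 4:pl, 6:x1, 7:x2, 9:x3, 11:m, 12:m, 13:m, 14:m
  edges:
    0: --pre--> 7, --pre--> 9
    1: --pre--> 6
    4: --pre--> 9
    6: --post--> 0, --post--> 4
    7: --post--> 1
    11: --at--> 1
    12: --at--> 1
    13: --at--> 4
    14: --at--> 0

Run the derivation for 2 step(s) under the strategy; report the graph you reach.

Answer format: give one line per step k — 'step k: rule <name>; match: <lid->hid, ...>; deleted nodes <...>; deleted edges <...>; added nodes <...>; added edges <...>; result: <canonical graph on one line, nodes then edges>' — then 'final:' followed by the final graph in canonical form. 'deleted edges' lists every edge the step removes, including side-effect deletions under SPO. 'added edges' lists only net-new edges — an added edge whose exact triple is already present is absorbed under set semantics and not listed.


step 1: rule r1; match: 0->6, 1->1, 2->0, 3->4, 4->11; deleted nodes 11; deleted edges (11,1,at); added nodes 15, 16; added edges (15,0,at); (16,4,at); result: nodes: 0:pl, 1:pl, 4:pl, 6:x1, 7:x2, 9:x3, 12:m, 13:m, 14:m, 15:m, 16:m edges: (0,7,pre); (0,9,pre); (1,6,pre); (4,9,pre); (6,0,post); (6,4,post); (7,1,post); (12,1,at); (13,4,at); (14,0,at); (15,0,at); (16,4,at)
step 2: rule r1; match: 0->6, 1->1, 2->0, 3->4, 4->12; deleted nodes 12; deleted edges (12,1,at); added nodes 17, 18; added edges (17,0,at); (18,4,at); result: nodes: 0:pl, 1:pl, 4:pl, 6:x1, 7:x2, 9:x3, 13:m, 14:m, 15:m, 16:m, 17:m, 18:m edges: (0,7,pre); (0,9,pre); (1,6,pre); (4,9,pre); (6,0,post); (6,4,post); (7,1,post); (13,4,at); (14,0,at); (15,0,at); (16,4,at); (17,0,at); (18,4,at)
final:
nodes: 0:pl, 1:pl, 4:pl, 6:x1, 7:x2, 9:x3, 13:m, 14:m, 15:m, 16:m, 17:m, 18:m
edges: (0,7,pre); (0,9,pre); (1,6,pre); (4,9,pre); (6,0,post); (6,4,post); (7,1,post); (13,4,at); (14,0,at); (15,0,at); (16,4,at); (17,0,at); (18,4,at)


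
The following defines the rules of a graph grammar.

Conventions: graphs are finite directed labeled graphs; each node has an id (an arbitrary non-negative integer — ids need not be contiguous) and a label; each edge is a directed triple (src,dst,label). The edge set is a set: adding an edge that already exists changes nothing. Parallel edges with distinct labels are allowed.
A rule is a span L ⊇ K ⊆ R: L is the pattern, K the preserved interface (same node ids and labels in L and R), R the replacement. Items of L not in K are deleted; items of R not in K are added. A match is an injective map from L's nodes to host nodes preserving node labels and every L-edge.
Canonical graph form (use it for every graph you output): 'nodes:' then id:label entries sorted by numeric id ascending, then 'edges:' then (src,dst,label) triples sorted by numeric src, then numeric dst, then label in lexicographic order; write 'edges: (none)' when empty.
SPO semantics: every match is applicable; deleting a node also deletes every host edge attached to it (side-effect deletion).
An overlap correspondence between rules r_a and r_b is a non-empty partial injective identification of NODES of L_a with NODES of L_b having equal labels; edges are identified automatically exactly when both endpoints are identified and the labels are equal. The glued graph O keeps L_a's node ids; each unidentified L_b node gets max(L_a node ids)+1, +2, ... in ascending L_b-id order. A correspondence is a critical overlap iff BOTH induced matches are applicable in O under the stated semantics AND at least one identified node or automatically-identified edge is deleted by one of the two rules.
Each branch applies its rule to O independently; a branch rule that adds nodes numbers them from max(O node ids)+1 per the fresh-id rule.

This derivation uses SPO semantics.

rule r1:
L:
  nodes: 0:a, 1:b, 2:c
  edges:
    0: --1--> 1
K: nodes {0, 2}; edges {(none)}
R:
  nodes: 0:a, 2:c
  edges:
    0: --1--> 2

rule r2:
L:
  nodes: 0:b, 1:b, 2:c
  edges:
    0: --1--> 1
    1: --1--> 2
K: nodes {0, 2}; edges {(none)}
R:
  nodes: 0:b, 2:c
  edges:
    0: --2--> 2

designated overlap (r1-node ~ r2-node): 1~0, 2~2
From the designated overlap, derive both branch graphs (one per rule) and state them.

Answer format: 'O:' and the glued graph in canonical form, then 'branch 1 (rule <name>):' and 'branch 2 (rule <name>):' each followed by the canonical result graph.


O:
nodes: 0:a, 1:b, 2:c, 3:b
edges: (0,1,1); (1,3,1); (3,2,1)
branch 1 (rule r1):
nodes: 0:a, 2:c, 3:b
edges: (0,2,1); (3,2,1)
branch 2 (rule r2):
nodes: 0:a, 1:b, 2:c
edges: (0,1,1); (1,2,2)


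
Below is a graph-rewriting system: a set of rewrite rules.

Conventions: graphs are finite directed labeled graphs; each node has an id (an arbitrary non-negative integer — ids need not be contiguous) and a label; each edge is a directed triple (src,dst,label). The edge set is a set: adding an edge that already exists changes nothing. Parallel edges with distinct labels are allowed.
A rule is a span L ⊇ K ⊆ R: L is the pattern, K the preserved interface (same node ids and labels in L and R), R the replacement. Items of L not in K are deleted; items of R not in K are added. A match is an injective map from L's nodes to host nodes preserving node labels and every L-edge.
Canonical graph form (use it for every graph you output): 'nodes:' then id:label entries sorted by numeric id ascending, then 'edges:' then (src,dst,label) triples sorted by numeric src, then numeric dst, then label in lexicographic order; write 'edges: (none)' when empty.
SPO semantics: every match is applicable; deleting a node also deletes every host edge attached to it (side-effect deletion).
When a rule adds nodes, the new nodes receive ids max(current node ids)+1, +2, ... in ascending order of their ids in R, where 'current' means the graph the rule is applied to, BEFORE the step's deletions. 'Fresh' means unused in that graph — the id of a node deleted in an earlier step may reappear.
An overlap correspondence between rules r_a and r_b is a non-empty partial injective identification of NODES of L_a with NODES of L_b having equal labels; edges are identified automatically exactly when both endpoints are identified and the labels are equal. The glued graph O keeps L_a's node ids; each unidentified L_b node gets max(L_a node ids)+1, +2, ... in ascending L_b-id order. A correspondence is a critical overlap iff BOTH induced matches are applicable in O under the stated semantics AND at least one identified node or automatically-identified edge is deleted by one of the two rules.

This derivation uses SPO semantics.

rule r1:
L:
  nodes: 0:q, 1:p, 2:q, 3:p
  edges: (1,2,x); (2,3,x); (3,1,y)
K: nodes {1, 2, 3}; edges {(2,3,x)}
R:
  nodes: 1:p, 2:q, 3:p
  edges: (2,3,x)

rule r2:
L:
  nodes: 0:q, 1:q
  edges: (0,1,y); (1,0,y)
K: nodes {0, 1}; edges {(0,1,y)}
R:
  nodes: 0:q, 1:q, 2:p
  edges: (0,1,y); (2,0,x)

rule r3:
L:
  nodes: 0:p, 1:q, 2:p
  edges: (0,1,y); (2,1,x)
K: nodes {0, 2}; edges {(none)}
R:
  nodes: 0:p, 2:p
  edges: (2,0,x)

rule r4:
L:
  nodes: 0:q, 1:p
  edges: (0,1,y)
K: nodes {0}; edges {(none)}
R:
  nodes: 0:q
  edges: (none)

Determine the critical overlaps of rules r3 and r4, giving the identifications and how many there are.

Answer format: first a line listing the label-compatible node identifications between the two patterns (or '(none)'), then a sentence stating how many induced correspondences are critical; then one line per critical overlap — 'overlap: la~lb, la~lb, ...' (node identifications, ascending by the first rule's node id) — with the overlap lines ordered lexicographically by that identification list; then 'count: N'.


label-compatible node identifications between L(r3) and L(r4): 0~1, 1~0, 2~1
5 of the induced correspondences are critical overlaps of r3 and r4.
overlap: 0~1
overlap: 0~1, 1~0
overlap: 1~0
overlap: 1~0, 2~1
overlap: 2~1
count: 5
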